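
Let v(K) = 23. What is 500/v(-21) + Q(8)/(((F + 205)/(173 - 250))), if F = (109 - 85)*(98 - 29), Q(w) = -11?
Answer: 949981/42803 ≈ 22.194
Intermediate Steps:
F = 1656 (F = 24*69 = 1656)
500/v(-21) + Q(8)/(((F + 205)/(173 - 250))) = 500/23 - 11*(173 - 250)/(1656 + 205) = 500*(1/23) - 11/(1861/(-77)) = 500/23 - 11/(1861*(-1/77)) = 500/23 - 11/(-1861/77) = 500/23 - 11*(-77/1861) = 500/23 + 847/1861 = 949981/42803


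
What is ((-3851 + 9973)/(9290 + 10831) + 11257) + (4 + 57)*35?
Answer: 269466554/20121 ≈ 13392.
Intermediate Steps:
((-3851 + 9973)/(9290 + 10831) + 11257) + (4 + 57)*35 = (6122/20121 + 11257) + 61*35 = (6122*(1/20121) + 11257) + 2135 = (6122/20121 + 11257) + 2135 = 226508219/20121 + 2135 = 269466554/20121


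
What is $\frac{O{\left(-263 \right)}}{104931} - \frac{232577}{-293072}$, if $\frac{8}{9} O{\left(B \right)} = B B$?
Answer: $\frac{5245552389}{3416926448} \approx 1.5352$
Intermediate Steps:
$O{\left(B \right)} = \frac{9 B^{2}}{8}$ ($O{\left(B \right)} = \frac{9 B B}{8} = \frac{9 B^{2}}{8}$)
$\frac{O{\left(-263 \right)}}{104931} - \frac{232577}{-293072} = \frac{\frac{9}{8} \left(-263\right)^{2}}{104931} - \frac{232577}{-293072} = \frac{9}{8} \cdot 69169 \cdot \frac{1}{104931} - - \frac{232577}{293072} = \frac{622521}{8} \cdot \frac{1}{104931} + \frac{232577}{293072} = \frac{69169}{93272} + \frac{232577}{293072} = \frac{5245552389}{3416926448}$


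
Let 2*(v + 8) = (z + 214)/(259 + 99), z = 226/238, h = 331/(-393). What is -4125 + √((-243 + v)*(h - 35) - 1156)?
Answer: -4125 + √2194759688901718974/16742586 ≈ -4036.5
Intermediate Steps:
h = -331/393 (h = 331*(-1/393) = -331/393 ≈ -0.84224)
z = 113/119 (z = 226*(1/238) = 113/119 ≈ 0.94958)
v = -656053/85204 (v = -8 + ((113/119 + 214)/(259 + 99))/2 = -8 + ((25579/119)/358)/2 = -8 + ((25579/119)*(1/358))/2 = -8 + (½)*(25579/42602) = -8 + 25579/85204 = -656053/85204 ≈ -7.6998)
-4125 + √((-243 + v)*(h - 35) - 1156) = -4125 + √((-243 - 656053/85204)*(-331/393 - 35) - 1156) = -4125 + √(-21360625/85204*(-14086/393) - 1156) = -4125 + √(150442881875/16742586 - 1156) = -4125 + √(131088452459/16742586) = -4125 + √2194759688901718974/16742586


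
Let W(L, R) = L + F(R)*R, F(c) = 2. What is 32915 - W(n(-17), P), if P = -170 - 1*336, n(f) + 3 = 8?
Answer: 33922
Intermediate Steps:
n(f) = 5 (n(f) = -3 + 8 = 5)
P = -506 (P = -170 - 336 = -506)
W(L, R) = L + 2*R
32915 - W(n(-17), P) = 32915 - (5 + 2*(-506)) = 32915 - (5 - 1012) = 32915 - 1*(-1007) = 32915 + 1007 = 33922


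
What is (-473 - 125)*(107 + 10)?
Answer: -69966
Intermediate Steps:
(-473 - 125)*(107 + 10) = -598*117 = -69966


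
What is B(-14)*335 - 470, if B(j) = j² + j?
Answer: 60500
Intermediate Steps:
B(j) = j + j²
B(-14)*335 - 470 = -14*(1 - 14)*335 - 470 = -14*(-13)*335 - 470 = 182*335 - 470 = 60970 - 470 = 60500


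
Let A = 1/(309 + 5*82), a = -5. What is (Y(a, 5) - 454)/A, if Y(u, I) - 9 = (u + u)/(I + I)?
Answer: -320674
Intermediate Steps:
Y(u, I) = 9 + u/I (Y(u, I) = 9 + (u + u)/(I + I) = 9 + (2*u)/((2*I)) = 9 + (2*u)*(1/(2*I)) = 9 + u/I)
A = 1/719 (A = 1/(309 + 410) = 1/719 ≈ 0.0013908)
(Y(a, 5) - 454)/A = ((9 - 5/5) - 454)/(1/719) = ((9 - 5*⅕) - 454)*719 = ((9 - 1) - 454)*719 = (8 - 454)*719 = -446*719 = -320674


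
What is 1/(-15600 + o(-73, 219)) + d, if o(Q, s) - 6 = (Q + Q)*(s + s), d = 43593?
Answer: 3467474405/79542 ≈ 43593.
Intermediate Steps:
o(Q, s) = 6 + 4*Q*s (o(Q, s) = 6 + (Q + Q)*(s + s) = 6 + (2*Q)*(2*s) = 6 + 4*Q*s)
1/(-15600 + o(-73, 219)) + d = 1/(-15600 + (6 + 4*(-73)*219)) + 43593 = 1/(-15600 + (6 - 63948)) + 43593 = 1/(-15600 - 63942) + 43593 = 1/(-79542) + 43593 = -1/79542 + 43593 = 3467474405/79542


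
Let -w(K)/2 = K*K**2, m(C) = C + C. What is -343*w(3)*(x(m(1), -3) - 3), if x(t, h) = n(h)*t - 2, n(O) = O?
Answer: -203742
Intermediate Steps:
m(C) = 2*C
w(K) = -2*K**3 (w(K) = -2*K*K**2 = -2*K**3)
x(t, h) = -2 + h*t (x(t, h) = h*t - 2 = -2 + h*t)
-343*w(3)*(x(m(1), -3) - 3) = -343*(-2*3**3)*((-2 - 6) - 3) = -343*(-2*27)*((-2 - 3*2) - 3) = -(-18522)*((-2 - 6) - 3) = -(-18522)*(-8 - 3) = -(-18522)*(-11) = -343*594 = -203742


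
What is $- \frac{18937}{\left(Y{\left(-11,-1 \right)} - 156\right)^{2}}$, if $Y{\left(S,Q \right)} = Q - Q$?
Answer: $- \frac{18937}{24336} \approx -0.77815$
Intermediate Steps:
$Y{\left(S,Q \right)} = 0$
$- \frac{18937}{\left(Y{\left(-11,-1 \right)} - 156\right)^{2}} = - \frac{18937}{\left(0 - 156\right)^{2}} = - \frac{18937}{\left(-156\right)^{2}} = - \frac{18937}{24336}$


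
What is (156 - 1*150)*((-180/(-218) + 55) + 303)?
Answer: 234672/109 ≈ 2153.0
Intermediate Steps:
(156 - 1*150)*((-180/(-218) + 55) + 303) = (156 - 150)*((-180*(-1/218) + 55) + 303) = 6*((90/109 + 55) + 303) = 6*(6085/109 + 303) = 6*(39112/109) = 234672/109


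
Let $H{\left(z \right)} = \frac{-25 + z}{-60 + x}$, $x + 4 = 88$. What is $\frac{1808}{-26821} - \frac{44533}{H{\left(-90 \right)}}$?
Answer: $\frac{28665862312}{3084415} \approx 9293.8$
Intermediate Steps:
$x = 84$ ($x = -4 + 88 = 84$)
$H{\left(z \right)} = - \frac{25}{24} + \frac{z}{24}$ ($H{\left(z \right)} = \frac{-25 + z}{-60 + 84} = \frac{-25 + z}{24} = \left(-25 + z\right) \frac{1}{24} = - \frac{25}{24} + \frac{z}{24}$)
$\frac{1808}{-26821} - \frac{44533}{H{\left(-90 \right)}} = \frac{1808}{-26821} - \frac{44533}{- \frac{25}{24} + \frac{1}{24} \left(-90\right)} = 1808 \left(- \frac{1}{26821}\right) - \frac{44533}{- \frac{25}{24} - \frac{15}{4}} = - \frac{1808}{26821} - \frac{44533}{- \frac{115}{24}} = - \frac{1808}{26821} - - \frac{1068792}{115} = - \frac{1808}{26821} + \frac{1068792}{115} = \frac{28665862312}{3084415}$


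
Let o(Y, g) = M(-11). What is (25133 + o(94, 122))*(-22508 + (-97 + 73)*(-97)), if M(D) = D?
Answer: -506961960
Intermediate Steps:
o(Y, g) = -11
(25133 + o(94, 122))*(-22508 + (-97 + 73)*(-97)) = (25133 - 11)*(-22508 + (-97 + 73)*(-97)) = 25122*(-22508 - 24*(-97)) = 25122*(-22508 + 2328) = 25122*(-20180) = -506961960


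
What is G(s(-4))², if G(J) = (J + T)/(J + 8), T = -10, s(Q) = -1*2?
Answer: 4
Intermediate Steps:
s(Q) = -2
G(J) = (-10 + J)/(8 + J) (G(J) = (J - 10)/(J + 8) = (-10 + J)/(8 + J))
G(s(-4))² = ((-10 - 2)/(8 - 2))² = (-12/6)² = ((⅙)*(-12))² = (-2)² = 4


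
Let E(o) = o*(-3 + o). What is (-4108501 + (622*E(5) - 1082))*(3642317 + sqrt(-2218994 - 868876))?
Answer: -14945748812071 - 4103363*I*sqrt(3087870) ≈ -1.4946e+13 - 7.2106e+9*I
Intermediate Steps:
(-4108501 + (622*E(5) - 1082))*(3642317 + sqrt(-2218994 - 868876)) = (-4108501 + (622*(5*(-3 + 5)) - 1082))*(3642317 + sqrt(-2218994 - 868876)) = (-4108501 + (622*(5*2) - 1082))*(3642317 + sqrt(-3087870)) = (-4108501 + (622*10 - 1082))*(3642317 + I*sqrt(3087870)) = (-4108501 + (6220 - 1082))*(3642317 + I*sqrt(3087870)) = (-4108501 + 5138)*(3642317 + I*sqrt(3087870)) = -4103363*(3642317 + I*sqrt(3087870)) = -14945748812071 - 4103363*I*sqrt(3087870)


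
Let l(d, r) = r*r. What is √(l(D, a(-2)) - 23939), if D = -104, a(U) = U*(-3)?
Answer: I*√23903 ≈ 154.61*I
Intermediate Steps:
a(U) = -3*U
l(d, r) = r²
√(l(D, a(-2)) - 23939) = √((-3*(-2))² - 23939) = √(6² - 23939) = √(36 - 23939) = √(-23903) = I*√23903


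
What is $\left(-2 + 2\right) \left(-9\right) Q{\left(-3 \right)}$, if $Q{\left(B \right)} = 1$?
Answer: $0$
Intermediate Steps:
$\left(-2 + 2\right) \left(-9\right) Q{\left(-3 \right)} = \left(-2 + 2\right) \left(-9\right) 1 = 0 \left(-9\right) 1 = 0 \cdot 1 = 0$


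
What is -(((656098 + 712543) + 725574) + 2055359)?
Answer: -4149574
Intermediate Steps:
-(((656098 + 712543) + 725574) + 2055359) = -((1368641 + 725574) + 2055359) = -(2094215 + 2055359) = -1*4149574 = -4149574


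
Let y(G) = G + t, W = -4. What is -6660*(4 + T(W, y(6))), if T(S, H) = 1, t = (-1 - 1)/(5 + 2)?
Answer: -33300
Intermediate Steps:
t = -2/7 ≈ -0.28571
y(G) = -2/7 + G (y(G) = G - 2/7 = -2/7 + G)
-6660*(4 + T(W, y(6))) = -6660*(4 + 1) = -6660*5 = -1110*30 = -33300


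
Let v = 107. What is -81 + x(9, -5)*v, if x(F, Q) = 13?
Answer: 1310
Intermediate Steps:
-81 + x(9, -5)*v = -81 + 13*107 = -81 + 1391 = 1310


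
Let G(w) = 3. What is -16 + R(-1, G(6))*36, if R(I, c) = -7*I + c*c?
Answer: 560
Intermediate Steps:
R(I, c) = c² - 7*I (R(I, c) = -7*I + c² = c² - 7*I)
-16 + R(-1, G(6))*36 = -16 + (3² - 7*(-1))*36 = -16 + (9 + 7)*36 = -16 + 16*36 = -16 + 576 = 560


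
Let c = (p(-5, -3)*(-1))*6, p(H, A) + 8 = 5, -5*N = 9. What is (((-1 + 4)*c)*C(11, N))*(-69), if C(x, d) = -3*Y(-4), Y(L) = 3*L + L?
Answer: -178848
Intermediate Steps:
N = -9/5 (N = -1/5*9 = -9/5 ≈ -1.8000)
p(H, A) = -3 (p(H, A) = -8 + 5 = -3)
Y(L) = 4*L
C(x, d) = 48 (C(x, d) = -12*(-4) = -3*(-16) = 48)
c = 18 (c = -3*(-1)*6 = 3*6 = 18)
(((-1 + 4)*c)*C(11, N))*(-69) = (((-1 + 4)*18)*48)*(-69) = ((3*18)*48)*(-69) = (54*48)*(-69) = 2592*(-69) = -178848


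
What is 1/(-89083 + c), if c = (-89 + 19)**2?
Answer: -1/84183 ≈ -1.1879e-5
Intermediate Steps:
c = 4900 (c = (-70)**2 = 4900)
1/(-89083 + c) = 1/(-89083 + 4900) = 1/(-84183) = -1/84183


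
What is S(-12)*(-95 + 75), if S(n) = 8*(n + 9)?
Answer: 480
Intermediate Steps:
S(n) = 72 + 8*n (S(n) = 8*(9 + n) = 72 + 8*n)
S(-12)*(-95 + 75) = (72 + 8*(-12))*(-95 + 75) = (72 - 96)*(-20) = -24*(-20) = 480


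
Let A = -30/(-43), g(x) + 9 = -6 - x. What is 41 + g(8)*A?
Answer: 1073/43 ≈ 24.953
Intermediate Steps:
g(x) = -15 - x (g(x) = -9 + (-6 - x) = -15 - x)
A = 30/43 (A = -30*(-1/43) = 30/43 ≈ 0.69767)
41 + g(8)*A = 41 + (-15 - 1*8)*(30/43) = 41 + (-15 - 8)*(30/43) = 41 - 23*30/43 = 41 - 690/43 = 1073/43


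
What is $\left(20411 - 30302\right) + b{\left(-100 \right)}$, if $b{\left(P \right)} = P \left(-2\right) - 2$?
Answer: $-9693$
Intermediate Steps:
$b{\left(P \right)} = -2 - 2 P$ ($b{\left(P \right)} = - 2 P - 2 = -2 - 2 P$)
$\left(20411 - 30302\right) + b{\left(-100 \right)} = \left(20411 - 30302\right) - -198 = -9891 + \left(-2 + 200\right) = -9891 + 198 = -9693$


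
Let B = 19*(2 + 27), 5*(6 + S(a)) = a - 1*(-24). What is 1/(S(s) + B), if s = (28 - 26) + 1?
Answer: 5/2752 ≈ 0.0018169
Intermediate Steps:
s = 3 (s = 2 + 1 = 3)
S(a) = -6/5 + a/5 (S(a) = -6 + (a - 1*(-24))/5 = -6 + (a + 24)/5 = -6 + (24 + a)/5 = -6 + (24/5 + a/5) = -6/5 + a/5)
B = 551 (B = 19*29 = 551)
1/(S(s) + B) = 1/((-6/5 + (⅕)*3) + 551) = 1/((-6/5 + ⅗) + 551) = 1/(-⅗ + 551) = 1/(2752/5) = 5/2752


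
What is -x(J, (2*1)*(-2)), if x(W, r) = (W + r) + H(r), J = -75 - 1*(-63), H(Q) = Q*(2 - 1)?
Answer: 20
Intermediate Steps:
H(Q) = Q (H(Q) = Q*1 = Q)
J = -12 (J = -75 + 63 = -12)
x(W, r) = W + 2*r (x(W, r) = (W + r) + r = W + 2*r)
-x(J, (2*1)*(-2)) = -(-12 + 2*((2*1)*(-2))) = -(-12 + 2*(2*(-2))) = -(-12 + 2*(-4)) = -(-12 - 8) = -1*(-20) = 20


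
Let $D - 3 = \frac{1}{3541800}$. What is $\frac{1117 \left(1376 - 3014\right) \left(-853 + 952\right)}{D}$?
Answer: $- \frac{641543780077200}{10625401} \approx -6.0378 \cdot 10^{7}$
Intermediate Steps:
$D = \frac{10625401}{3541800}$ ($D = 3 + \frac{1}{3541800} = \frac{10625401}{3541800} \approx 3.0$)
$\frac{1117 \left(1376 - 3014\right) \left(-853 + 952\right)}{D} = \frac{1117 \left(1376 - 3014\right) \left(-853 + 952\right)}{\frac{10625401}{3541800}} = 1117 \left(\left(-1638\right) 99\right) \frac{3541800}{10625401} = 1117 \left(-162162\right) \frac{3541800}{10625401} = \left(-181134954\right) \frac{3541800}{10625401} = - \frac{641543780077200}{10625401}$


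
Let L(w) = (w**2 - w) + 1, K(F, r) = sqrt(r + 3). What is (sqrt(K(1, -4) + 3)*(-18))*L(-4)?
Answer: -378*sqrt(3 + I) ≈ -663.51 - 107.67*I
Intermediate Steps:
K(F, r) = sqrt(3 + r)
L(w) = 1 + w**2 - w
(sqrt(K(1, -4) + 3)*(-18))*L(-4) = (sqrt(sqrt(3 - 4) + 3)*(-18))*(1 + (-4)**2 - 1*(-4)) = (sqrt(sqrt(-1) + 3)*(-18))*(1 + 16 + 4) = (sqrt(I + 3)*(-18))*21 = (sqrt(3 + I)*(-18))*21 = -18*sqrt(3 + I)*21 = -378*sqrt(3 + I)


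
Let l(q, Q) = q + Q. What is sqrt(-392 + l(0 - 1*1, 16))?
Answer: I*sqrt(377) ≈ 19.417*I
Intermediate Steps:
l(q, Q) = Q + q
sqrt(-392 + l(0 - 1*1, 16)) = sqrt(-392 + (16 + (0 - 1*1))) = sqrt(-392 + (16 + (0 - 1))) = sqrt(-392 + (16 - 1)) = sqrt(-392 + 15) = sqrt(-377) = I*sqrt(377)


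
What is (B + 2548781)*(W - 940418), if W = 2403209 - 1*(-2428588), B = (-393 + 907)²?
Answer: 10946359625283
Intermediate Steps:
B = 264196 (B = 514² = 264196)
W = 4831797 (W = 2403209 + 2428588 = 4831797)
(B + 2548781)*(W - 940418) = (264196 + 2548781)*(4831797 - 940418) = 2812977*3891379 = 10946359625283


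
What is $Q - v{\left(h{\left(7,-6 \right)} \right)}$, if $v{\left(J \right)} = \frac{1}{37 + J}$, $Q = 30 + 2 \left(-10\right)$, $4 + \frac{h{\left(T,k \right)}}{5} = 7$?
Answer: $\frac{519}{52} \approx 9.9808$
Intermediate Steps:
$h{\left(T,k \right)} = 15$ ($h{\left(T,k \right)} = -20 + 5 \cdot 7 = -20 + 35 = 15$)
$Q = 10$ ($Q = 30 - 20 = 10$)
$Q - v{\left(h{\left(7,-6 \right)} \right)} = 10 - \frac{1}{37 + 15} = 10 - \frac{1}{52} = \frac{519}{52}$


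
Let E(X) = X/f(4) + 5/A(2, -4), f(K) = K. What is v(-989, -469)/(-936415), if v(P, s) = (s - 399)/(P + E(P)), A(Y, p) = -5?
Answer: -496/662045405 ≈ -7.4919e-7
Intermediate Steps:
E(X) = -1 + X/4 (E(X) = X/4 + 5/(-5) = X*(1/4) + 5*(-1/5) = X/4 - 1 = -1 + X/4)
v(P, s) = (-399 + s)/(-1 + 5*P/4) (v(P, s) = (s - 399)/(P + (-1 + P/4)) = (-399 + s)/(-1 + 5*P/4))
v(-989, -469)/(-936415) = (4*(-399 - 469)/(-4 + 5*(-989)))/(-936415) = (4*(-868)/(-4 - 4945))*(-1/936415) = (4*(-868)/(-4949))*(-1/936415) = (4*(-1/4949)*(-868))*(-1/936415) = (496/707)*(-1/936415) = -496/662045405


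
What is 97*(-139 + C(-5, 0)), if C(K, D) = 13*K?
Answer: -19788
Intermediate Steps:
97*(-139 + C(-5, 0)) = 97*(-139 + 13*(-5)) = 97*(-139 - 65) = 97*(-204) = -19788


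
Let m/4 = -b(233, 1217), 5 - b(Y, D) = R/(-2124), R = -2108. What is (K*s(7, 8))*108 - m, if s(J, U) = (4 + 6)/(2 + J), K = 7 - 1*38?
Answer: -1966808/531 ≈ -3704.0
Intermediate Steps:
K = -31 (K = 7 - 38 = -31)
s(J, U) = 10/(2 + J)
b(Y, D) = 2128/531 (b(Y, D) = 5 - (-2108)/(-2124) = 5 - (-2108)*(-1)/2124 = 5 - 1*527/531 = 5 - 527/531 = 2128/531)
m = -8512/531 (m = 4*(-1*2128/531) = 4*(-2128/531) = -8512/531 ≈ -16.030)
(K*s(7, 8))*108 - m = -310/(2 + 7)*108 - 1*(-8512/531) = -310/9*108 + 8512/531 = -3720 + 8512/531 = -1966808/531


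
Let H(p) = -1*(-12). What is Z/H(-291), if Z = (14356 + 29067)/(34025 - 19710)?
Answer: 43423/171780 ≈ 0.25278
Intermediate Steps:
H(p) = 12
Z = 43423/14315 ≈ 3.0334
Z/H(-291) = (43423/14315)/12 = (43423/14315)*(1/12) = 43423/171780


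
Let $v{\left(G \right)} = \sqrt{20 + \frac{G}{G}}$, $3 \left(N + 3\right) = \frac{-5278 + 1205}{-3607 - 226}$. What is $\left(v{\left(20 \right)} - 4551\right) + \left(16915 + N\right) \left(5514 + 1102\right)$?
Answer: $\frac{1286595333227}{11499} + \sqrt{21} \approx 1.1189 \cdot 10^{8}$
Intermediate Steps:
$N = - \frac{30424}{11499}$ ($N = -3 + \frac{\left(-5278 + 1205\right) \frac{1}{-3607 - 226}}{3} = -3 + \frac{\left(-4073\right) \frac{1}{-3833}}{3} = -3 + \frac{\left(-4073\right) \left(- \frac{1}{3833}\right)}{3} = -3 + \frac{1}{3} \cdot \frac{4073}{3833} = -3 + \frac{4073}{11499} = - \frac{30424}{11499} \approx -2.6458$)
$v{\left(G \right)} = \sqrt{21}$ ($v{\left(G \right)} = \sqrt{20 + 1} = \sqrt{21}$)
$\left(v{\left(20 \right)} - 4551\right) + \left(16915 + N\right) \left(5514 + 1102\right) = \left(\sqrt{21} - 4551\right) + \left(16915 - \frac{30424}{11499}\right) \left(5514 + 1102\right) = \left(-4551 + \sqrt{21}\right) + \frac{194475161}{11499} \cdot 6616 = \left(-4551 + \sqrt{21}\right) + \frac{1286647665176}{11499} = \frac{1286595333227}{11499} + \sqrt{21}$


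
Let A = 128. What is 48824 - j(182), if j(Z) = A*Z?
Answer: 25528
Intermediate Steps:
j(Z) = 128*Z
48824 - j(182) = 48824 - 128*182 = 48824 - 1*23296 = 48824 - 23296 = 25528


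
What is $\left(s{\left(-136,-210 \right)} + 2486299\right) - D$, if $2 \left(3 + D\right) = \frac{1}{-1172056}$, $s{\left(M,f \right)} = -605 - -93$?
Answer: $\frac{5826970168481}{2344112} \approx 2.4858 \cdot 10^{6}$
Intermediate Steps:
$s{\left(M,f \right)} = -512$ ($s{\left(M,f \right)} = -605 + 93 = -512$)
$D = - \frac{7032337}{2344112}$ ($D = -3 + \frac{1}{2 \left(-1172056\right)} = -3 + \frac{1}{2} \left(- \frac{1}{1172056}\right) = -3 - \frac{1}{2344112} = - \frac{7032337}{2344112} \approx -3.0$)
$\left(s{\left(-136,-210 \right)} + 2486299\right) - D = \left(-512 + 2486299\right) - - \frac{7032337}{2344112} = 2485787 + \frac{7032337}{2344112} = \frac{5826970168481}{2344112}$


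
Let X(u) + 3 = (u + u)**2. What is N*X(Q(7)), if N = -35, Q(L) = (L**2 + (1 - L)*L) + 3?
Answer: -13895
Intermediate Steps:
Q(L) = 3 + L**2 + L*(1 - L) (Q(L) = (L**2 + L*(1 - L)) + 3 = 3 + L**2 + L*(1 - L))
X(u) = -3 + 4*u**2 (X(u) = -3 + (u + u)**2 = -3 + (2*u)**2 = -3 + 4*u**2)
N*X(Q(7)) = -35*(-3 + 4*(3 + 7)**2) = -35*(-3 + 4*10**2) = -35*(-3 + 4*100) = -35*(-3 + 400) = -35*397 = -13895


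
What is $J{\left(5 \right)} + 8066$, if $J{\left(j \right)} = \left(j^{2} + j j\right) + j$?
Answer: $8121$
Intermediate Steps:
$J{\left(j \right)} = j + 2 j^{2}$ ($J{\left(j \right)} = \left(j^{2} + j^{2}\right) + j = 2 j^{2} + j = j + 2 j^{2}$)
$J{\left(5 \right)} + 8066 = 5 \left(1 + 2 \cdot 5\right) + 8066 = 5 \left(1 + 10\right) + 8066 = 5 \cdot 11 + 8066 = 55 + 8066 = 8121$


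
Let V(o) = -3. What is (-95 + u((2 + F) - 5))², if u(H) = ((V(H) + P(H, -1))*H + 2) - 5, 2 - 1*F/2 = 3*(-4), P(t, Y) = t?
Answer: 204304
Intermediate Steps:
F = 28 (F = 4 - 6*(-4) = 4 - 2*(-12) = 4 + 24 = 28)
u(H) = -3 + H*(-3 + H) (u(H) = ((-3 + H)*H + 2) - 5 = (H*(-3 + H) + 2) - 5 = (2 + H*(-3 + H)) - 5 = -3 + H*(-3 + H))
(-95 + u((2 + F) - 5))² = (-95 + (-3 + ((2 + 28) - 5)² - 3*((2 + 28) - 5)))² = (-95 + (-3 + (30 - 5)² - 3*(30 - 5)))² = (-95 + (-3 + 25² - 3*25))² = (-95 + (-3 + 625 - 75))² = (-95 + 547)² = 452² = 204304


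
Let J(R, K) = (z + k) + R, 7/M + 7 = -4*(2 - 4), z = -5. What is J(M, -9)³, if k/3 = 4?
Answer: 2744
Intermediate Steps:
k = 12 (k = 3*4 = 12)
M = 7 (M = 7/(-7 - 4*(2 - 4)) = 7/(-7 - 4*(-2)) = 7/(-7 + 8) = 7/1 = 7*1 = 7)
J(R, K) = 7 + R (J(R, K) = (-5 + 12) + R = 7 + R)
J(M, -9)³ = (7 + 7)³ = 14³ = 2744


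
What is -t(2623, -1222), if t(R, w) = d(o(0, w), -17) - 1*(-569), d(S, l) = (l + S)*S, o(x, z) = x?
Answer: -569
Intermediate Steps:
d(S, l) = S*(S + l) (d(S, l) = (S + l)*S = S*(S + l))
t(R, w) = 569 (t(R, w) = 0*(0 - 17) - 1*(-569) = 0*(-17) + 569 = 0 + 569 = 569)
-t(2623, -1222) = -1*569 = -569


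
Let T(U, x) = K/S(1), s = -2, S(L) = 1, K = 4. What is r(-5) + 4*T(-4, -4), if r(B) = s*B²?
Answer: -34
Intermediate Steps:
T(U, x) = 4 (T(U, x) = 4/1 = 4*1 = 4)
r(B) = -2*B²
r(-5) + 4*T(-4, -4) = -2*(-5)² + 4*4 = -2*25 + 16 = -50 + 16 = -34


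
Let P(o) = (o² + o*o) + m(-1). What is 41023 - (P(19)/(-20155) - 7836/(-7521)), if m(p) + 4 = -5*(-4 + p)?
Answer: 2072783360296/50528585 ≈ 41022.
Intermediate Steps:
m(p) = 16 - 5*p (m(p) = -4 - 5*(-4 + p) = -4 + (20 - 5*p) = 16 - 5*p)
P(o) = 21 + 2*o² (P(o) = (o² + o*o) + (16 - 5*(-1)) = (o² + o²) + (16 + 5) = 2*o² + 21 = 21 + 2*o²)
41023 - (P(19)/(-20155) - 7836/(-7521)) = 41023 - ((21 + 2*19²)/(-20155) - 7836/(-7521)) = 41023 - ((21 + 2*361)*(-1/20155) - 7836*(-1/7521)) = 41023 - ((21 + 722)*(-1/20155) + 2612/2507) = 41023 - (743*(-1/20155) + 2612/2507) = 41023 - (-743/20155 + 2612/2507) = 41023 - 1*50782159/50528585 = 41023 - 50782159/50528585 = 2072783360296/50528585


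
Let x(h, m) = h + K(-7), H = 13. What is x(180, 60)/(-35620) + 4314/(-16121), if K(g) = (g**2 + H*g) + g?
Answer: -155776531/574230020 ≈ -0.27128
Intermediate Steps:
K(g) = g**2 + 14*g (K(g) = (g**2 + 13*g) + g = g**2 + 14*g)
x(h, m) = -49 + h (x(h, m) = h - 7*(14 - 7) = h - 7*7 = h - 49 = -49 + h)
x(180, 60)/(-35620) + 4314/(-16121) = (-49 + 180)/(-35620) + 4314/(-16121) = 131*(-1/35620) + 4314*(-1/16121) = -131/35620 - 4314/16121 = -155776531/574230020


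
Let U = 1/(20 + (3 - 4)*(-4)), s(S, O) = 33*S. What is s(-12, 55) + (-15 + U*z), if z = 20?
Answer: -2461/6 ≈ -410.17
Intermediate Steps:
U = 1/24 (U = 1/(20 - 1*(-4)) = 1/(20 + 4) = 1/24 ≈ 0.041667)
s(-12, 55) + (-15 + U*z) = 33*(-12) + (-15 + (1/24)*20) = -396 + (-15 + 5/6) = -396 - 85/6 = -2461/6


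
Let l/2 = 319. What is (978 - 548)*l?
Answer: 274340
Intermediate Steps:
l = 638 (l = 2*319 = 638)
(978 - 548)*l = (978 - 548)*638 = 430*638 = 274340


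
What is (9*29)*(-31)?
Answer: -8091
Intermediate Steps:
(9*29)*(-31) = 261*(-31) = -8091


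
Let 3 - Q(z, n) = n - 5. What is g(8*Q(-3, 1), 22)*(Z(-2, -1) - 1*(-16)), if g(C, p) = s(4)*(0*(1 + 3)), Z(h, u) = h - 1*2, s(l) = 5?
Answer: 0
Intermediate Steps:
Z(h, u) = -2 + h (Z(h, u) = h - 2 = -2 + h)
Q(z, n) = 8 - n (Q(z, n) = 3 - (n - 5) = 3 - (-5 + n) = 3 + (5 - n) = 8 - n)
g(C, p) = 0 (g(C, p) = 5*(0*(1 + 3)) = 5*(0*4) = 5*0 = 0)
g(8*Q(-3, 1), 22)*(Z(-2, -1) - 1*(-16)) = 0*((-2 - 2) - 1*(-16)) = 0*(-4 + 16) = 0*12 = 0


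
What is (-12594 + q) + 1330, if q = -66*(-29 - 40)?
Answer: -6710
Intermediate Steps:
q = 4554 (q = -66*(-69) = 4554)
(-12594 + q) + 1330 = (-12594 + 4554) + 1330 = -8040 + 1330 = -6710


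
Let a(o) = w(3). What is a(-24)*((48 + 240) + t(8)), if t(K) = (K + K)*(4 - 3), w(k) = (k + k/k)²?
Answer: 4864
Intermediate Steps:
w(k) = (1 + k)² (w(k) = (k + 1)² = (1 + k)²)
t(K) = 2*K (t(K) = (2*K)*1 = 2*K)
a(o) = 16 (a(o) = (1 + 3)² = 4² = 16)
a(-24)*((48 + 240) + t(8)) = 16*((48 + 240) + 2*8) = 16*(288 + 16) = 16*304 = 4864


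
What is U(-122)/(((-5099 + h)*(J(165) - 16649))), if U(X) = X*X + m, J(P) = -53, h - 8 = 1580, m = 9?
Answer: 14893/58640722 ≈ 0.00025397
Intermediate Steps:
h = 1588 (h = 8 + 1580 = 1588)
U(X) = 9 + X² (U(X) = X*X + 9 = X² + 9 = 9 + X²)
U(-122)/(((-5099 + h)*(J(165) - 16649))) = (9 + (-122)²)/(((-5099 + 1588)*(-53 - 16649))) = (9 + 14884)/((-3511*(-16702))) = 14893/58640722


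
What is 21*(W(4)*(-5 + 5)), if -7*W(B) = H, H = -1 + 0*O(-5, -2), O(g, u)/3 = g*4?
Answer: 0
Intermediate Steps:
O(g, u) = 12*g (O(g, u) = 3*(g*4) = 3*(4*g) = 12*g)
H = -1 (H = -1 + 0*(12*(-5)) = -1 + 0*(-60) = -1 + 0 = -1)
W(B) = 1/7 (W(B) = -1/7*(-1) = 1/7)
21*(W(4)*(-5 + 5)) = 21*((-5 + 5)/7) = 21*((1/7)*0) = 21*0 = 0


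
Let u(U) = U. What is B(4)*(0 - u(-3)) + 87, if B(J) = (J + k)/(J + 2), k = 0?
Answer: 89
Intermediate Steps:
B(J) = J/(2 + J) (B(J) = (J + 0)/(J + 2) = J/(2 + J))
B(4)*(0 - u(-3)) + 87 = (4/(2 + 4))*(0 - 1*(-3)) + 87 = (4/6)*(0 + 3) + 87 = (4*(1/6))*3 + 87 = (2/3)*3 + 87 = 2 + 87 = 89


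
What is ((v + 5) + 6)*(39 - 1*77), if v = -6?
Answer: -190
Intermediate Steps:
((v + 5) + 6)*(39 - 1*77) = ((-6 + 5) + 6)*(39 - 1*77) = (-1 + 6)*(39 - 77) = 5*(-38) = -190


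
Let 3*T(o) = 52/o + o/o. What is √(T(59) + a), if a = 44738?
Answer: √155735161/59 ≈ 211.52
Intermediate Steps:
T(o) = ⅓ + 52/(3*o) (T(o) = (52/o + o/o)/3 = (52/o + 1)/3 = (1 + 52/o)/3 = ⅓ + 52/(3*o))
√(T(59) + a) = √((⅓)*(52 + 59)/59 + 44738) = √((⅓)*(1/59)*111 + 44738) = √(37/59 + 44738) = √(2639579/59) = √155735161/59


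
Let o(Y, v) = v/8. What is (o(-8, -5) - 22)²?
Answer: 32761/64 ≈ 511.89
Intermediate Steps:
o(Y, v) = v/8 (o(Y, v) = v*(⅛) = v/8)
(o(-8, -5) - 22)² = ((⅛)*(-5) - 22)² = (-5/8 - 22)² = (-181/8)² = 32761/64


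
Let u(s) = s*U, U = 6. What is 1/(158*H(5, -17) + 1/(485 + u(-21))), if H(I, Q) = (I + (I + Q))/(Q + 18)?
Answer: -359/397053 ≈ -0.00090416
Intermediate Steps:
H(I, Q) = (Q + 2*I)/(18 + Q)
u(s) = 6*s (u(s) = s*6 = 6*s)
1/(158*H(5, -17) + 1/(485 + u(-21))) = 1/(158*((-17 + 2*5)/(18 - 17)) + 1/(485 + 6*(-21))) = 1/(158*((-17 + 10)/1) + 1/(485 - 126)) = 1/(158*(1*(-7)) + 1/359) = 1/(158*(-7) + 1/359) = 1/(-1106 + 1/359) = 1/(-397053/359) = -359/397053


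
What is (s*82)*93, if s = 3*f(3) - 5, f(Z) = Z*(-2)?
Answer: -175398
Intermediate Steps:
f(Z) = -2*Z
s = -23 (s = 3*(-2*3) - 5 = 3*(-6) - 5 = -18 - 5 = -23)
(s*82)*93 = -23*82*93 = -1886*93 = -175398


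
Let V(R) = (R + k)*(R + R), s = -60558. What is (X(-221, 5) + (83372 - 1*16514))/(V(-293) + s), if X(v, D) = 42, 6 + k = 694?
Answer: -16725/73007 ≈ -0.22909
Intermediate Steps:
k = 688 (k = -6 + 694 = 688)
V(R) = 2*R*(688 + R) (V(R) = (R + 688)*(R + R) = (688 + R)*(2*R) = 2*R*(688 + R))
(X(-221, 5) + (83372 - 1*16514))/(V(-293) + s) = (42 + (83372 - 1*16514))/(2*(-293)*(688 - 293) - 60558) = (42 + (83372 - 16514))/(2*(-293)*395 - 60558) = (42 + 66858)/(-231470 - 60558) = 66900/(-292028) = 66900*(-1/292028) = -16725/73007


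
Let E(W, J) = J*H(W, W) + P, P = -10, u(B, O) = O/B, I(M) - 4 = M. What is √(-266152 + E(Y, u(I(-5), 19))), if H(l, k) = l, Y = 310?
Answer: 6*I*√7557 ≈ 521.59*I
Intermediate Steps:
I(M) = 4 + M
E(W, J) = -10 + J*W (E(W, J) = J*W - 10 = -10 + J*W)
√(-266152 + E(Y, u(I(-5), 19))) = √(-266152 + (-10 + (19/(4 - 5))*310)) = √(-266152 + (-10 + (19/(-1))*310)) = √(-266152 + (-10 + (19*(-1))*310)) = √(-266152 + (-10 - 19*310)) = √(-266152 + (-10 - 5890)) = √(-266152 - 5900) = √(-272052) = 6*I*√7557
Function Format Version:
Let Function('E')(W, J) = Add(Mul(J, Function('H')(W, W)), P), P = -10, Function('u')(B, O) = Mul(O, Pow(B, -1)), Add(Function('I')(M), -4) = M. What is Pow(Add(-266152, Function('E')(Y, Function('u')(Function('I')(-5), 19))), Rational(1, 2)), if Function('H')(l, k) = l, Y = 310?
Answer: Mul(6, I, Pow(7557, Rational(1, 2))) ≈ Mul(521.59, I)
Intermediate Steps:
Function('I')(M) = Add(4, M)
Function('E')(W, J) = Add(-10, Mul(J, W)) (Function('E')(W, J) = Add(Mul(J, W), -10) = Add(-10, Mul(J, W)))
Pow(Add(-266152, Function('E')(Y, Function('u')(Function('I')(-5), 19))), Rational(1, 2)) = Pow(Add(-266152, Add(-10, Mul(Mul(19, Pow(Add(4, -5), -1)), 310))), Rational(1, 2)) = Pow(Add(-266152, Add(-10, Mul(Mul(19, Pow(-1, -1)), 310))), Rational(1, 2)) = Pow(Add(-266152, Add(-10, Mul(Mul(19, -1), 310))), Rational(1, 2)) = Pow(Add(-266152, Add(-10, Mul(-19, 310))), Rational(1, 2)) = Pow(Add(-266152, Add(-10, -5890)), Rational(1, 2)) = Pow(Add(-266152, -5900), Rational(1, 2)) = Pow(-272052, Rational(1, 2)) = Mul(6, I, Pow(7557, Rational(1, 2)))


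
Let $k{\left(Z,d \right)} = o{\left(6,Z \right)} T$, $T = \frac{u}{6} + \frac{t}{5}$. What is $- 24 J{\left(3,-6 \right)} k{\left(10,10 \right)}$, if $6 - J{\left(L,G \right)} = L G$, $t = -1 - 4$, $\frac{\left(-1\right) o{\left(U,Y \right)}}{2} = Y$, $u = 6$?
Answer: $0$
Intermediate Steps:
$o{\left(U,Y \right)} = - 2 Y$
$t = -5$
$J{\left(L,G \right)} = 6 - G L$ ($J{\left(L,G \right)} = 6 - L G = 6 - G L$)
$T = 0$ ($T = \frac{6}{6} - \frac{5}{5} = 6 \cdot \frac{1}{6} - 1 = 1 - 1 = 0$)
$k{\left(Z,d \right)} = 0$ ($k{\left(Z,d \right)} = - 2 Z 0 = 0$)
$- 24 J{\left(3,-6 \right)} k{\left(10,10 \right)} = - 24 \left(6 - \left(-6\right) 3\right) 0 = - 24 \left(6 + 18\right) 0 = \left(-24\right) 24 \cdot 0 = \left(-576\right) 0 = 0$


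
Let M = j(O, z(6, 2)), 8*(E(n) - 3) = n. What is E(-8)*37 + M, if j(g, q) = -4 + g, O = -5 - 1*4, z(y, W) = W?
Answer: 61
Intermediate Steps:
E(n) = 3 + n/8
O = -9 (O = -5 - 4 = -9)
M = -13 (M = -4 - 9 = -13)
E(-8)*37 + M = (3 + (⅛)*(-8))*37 - 13 = (3 - 1)*37 - 13 = 2*37 - 13 = 74 - 13 = 61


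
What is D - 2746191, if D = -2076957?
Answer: -4823148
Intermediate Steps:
D - 2746191 = -2076957 - 2746191 = -4823148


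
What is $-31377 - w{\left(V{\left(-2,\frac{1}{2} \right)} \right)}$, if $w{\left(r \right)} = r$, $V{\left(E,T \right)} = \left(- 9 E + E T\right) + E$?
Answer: $-31392$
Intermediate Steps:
$V{\left(E,T \right)} = - 8 E + E T$
$-31377 - w{\left(V{\left(-2,\frac{1}{2} \right)} \right)} = -31377 - - 2 \left(-8 + \frac{1}{2}\right) = -31377 - \left(-2\right) \left(- \frac{15}{2}\right) = -31377 - 15 = -31392$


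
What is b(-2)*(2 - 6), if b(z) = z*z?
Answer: -16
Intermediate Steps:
b(z) = z**2
b(-2)*(2 - 6) = (-2)**2*(2 - 6) = 4*(-4) = -16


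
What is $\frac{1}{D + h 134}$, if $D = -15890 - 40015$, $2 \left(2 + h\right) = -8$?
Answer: $- \frac{1}{56709} \approx -1.7634 \cdot 10^{-5}$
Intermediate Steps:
$h = -6$ ($h = -2 + \frac{1}{2} \left(-8\right) = -2 - 4 = -6$)
$D = -55905$
$\frac{1}{D + h 134} = \frac{1}{-55905 - 804} = \frac{1}{-56709} = - \frac{1}{56709}$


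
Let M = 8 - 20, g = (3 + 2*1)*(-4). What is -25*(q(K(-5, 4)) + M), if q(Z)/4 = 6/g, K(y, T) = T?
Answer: 330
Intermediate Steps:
g = -20 (g = (3 + 2)*(-4) = 5*(-4) = -20)
M = -12
q(Z) = -6/5 (q(Z) = 4*(6/(-20)) = 4*(6*(-1/20)) = 4*(-3/10) = -6/5)
-25*(q(K(-5, 4)) + M) = -25*(-6/5 - 12) = -25*(-66/5) = 330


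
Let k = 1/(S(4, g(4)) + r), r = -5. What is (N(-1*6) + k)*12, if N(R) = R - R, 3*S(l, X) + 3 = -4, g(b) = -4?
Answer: -18/11 ≈ -1.6364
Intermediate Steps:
S(l, X) = -7/3 (S(l, X) = -1 + (1/3)*(-4) = -1 - 4/3 = -7/3)
N(R) = 0
k = -3/22 (k = 1/(-7/3 - 5) = 1/(-22/3) = -3/22 ≈ -0.13636)
(N(-1*6) + k)*12 = (0 - 3/22)*12 = -3/22*12 = -18/11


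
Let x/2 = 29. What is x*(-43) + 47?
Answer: -2447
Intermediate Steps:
x = 58 (x = 2*29 = 58)
x*(-43) + 47 = 58*(-43) + 47 = -2494 + 47 = -2447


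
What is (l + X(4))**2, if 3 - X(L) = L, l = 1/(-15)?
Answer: 256/225 ≈ 1.1378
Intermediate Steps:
l = -1/15 ≈ -0.066667
X(L) = 3 - L
(l + X(4))**2 = (-1/15 + (3 - 1*4))**2 = (-1/15 + (3 - 4))**2 = (-1/15 - 1)**2 = (-16/15)**2 = 256/225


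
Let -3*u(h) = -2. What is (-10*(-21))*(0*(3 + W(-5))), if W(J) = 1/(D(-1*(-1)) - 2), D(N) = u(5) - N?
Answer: 0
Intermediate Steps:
u(h) = ⅔ (u(h) = -⅓*(-2) = ⅔)
D(N) = ⅔ - N
W(J) = -3/7 (W(J) = 1/((⅔ - (-1)*(-1)) - 2) = 1/((⅔ - 1*1) - 2) = 1/((⅔ - 1) - 2) = 1/(-⅓ - 2) = 1/(-7/3) = -3/7)
(-10*(-21))*(0*(3 + W(-5))) = (-10*(-21))*(0*(3 - 3/7)) = 210*(0*(18/7)) = 210*0 = 0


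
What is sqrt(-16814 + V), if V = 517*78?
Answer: 2*sqrt(5878) ≈ 153.34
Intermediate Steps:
V = 40326
sqrt(-16814 + V) = sqrt(-16814 + 40326) = sqrt(23512) = 2*sqrt(5878)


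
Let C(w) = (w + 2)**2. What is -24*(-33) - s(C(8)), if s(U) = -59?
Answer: 851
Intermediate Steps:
C(w) = (2 + w)**2
-24*(-33) - s(C(8)) = -24*(-33) - 1*(-59) = 792 + 59 = 851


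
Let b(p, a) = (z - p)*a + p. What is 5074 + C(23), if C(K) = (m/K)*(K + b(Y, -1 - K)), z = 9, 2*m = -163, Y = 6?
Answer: 240413/46 ≈ 5226.4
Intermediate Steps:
m = -163/2 (m = (½)*(-163) = -163/2 ≈ -81.500)
b(p, a) = p + a*(9 - p) (b(p, a) = (9 - p)*a + p = a*(9 - p) + p = p + a*(9 - p))
C(K) = -163*(3 - 2*K)/(2*K) (C(K) = (-163/(2*K))*(K + (6 + 9*(-1 - K) - 1*(-1 - K)*6)) = (-163/(2*K))*(K + (6 + (-9 - 9*K) + (6 + 6*K))) = (-163/(2*K))*(K + (3 - 3*K)) = (-163/(2*K))*(3 - 2*K) = -163*(3 - 2*K)/(2*K))
5074 + C(23) = 5074 + (163 - 489/2/23) = 5074 + (163 - 489/2*1/23) = 5074 + (163 - 489/46) = 5074 + 7009/46 = 240413/46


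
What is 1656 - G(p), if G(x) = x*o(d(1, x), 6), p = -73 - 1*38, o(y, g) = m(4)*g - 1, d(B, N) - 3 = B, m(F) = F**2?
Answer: 12201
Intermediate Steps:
d(B, N) = 3 + B
o(y, g) = -1 + 16*g (o(y, g) = 4**2*g - 1 = 16*g - 1 = -1 + 16*g)
p = -111 (p = -73 - 38 = -111)
G(x) = 95*x (G(x) = x*(-1 + 16*6) = x*(-1 + 96) = x*95 = 95*x)
1656 - G(p) = 1656 - 95*(-111) = 1656 - 1*(-10545) = 1656 + 10545 = 12201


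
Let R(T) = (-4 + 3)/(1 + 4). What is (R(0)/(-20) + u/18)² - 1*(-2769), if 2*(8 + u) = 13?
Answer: 62302621/22500 ≈ 2769.0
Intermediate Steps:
u = -3/2 (u = -8 + (½)*13 = -8 + 13/2 = -3/2 ≈ -1.5000)
R(T) = -⅕ (R(T) = -1/5 = -1*⅕ = -⅕)
(R(0)/(-20) + u/18)² - 1*(-2769) = (-⅕/(-20) - 3/2/18)² - 1*(-2769) = (-⅕*(-1/20) - 3/2*1/18)² + 2769 = (1/100 - 1/12)² + 2769 = (-11/150)² + 2769 = 121/22500 + 2769 = 62302621/22500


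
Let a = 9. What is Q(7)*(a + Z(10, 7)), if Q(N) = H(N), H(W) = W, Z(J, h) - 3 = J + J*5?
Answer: 504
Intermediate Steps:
Z(J, h) = 3 + 6*J (Z(J, h) = 3 + (J + J*5) = 3 + (J + 5*J) = 3 + 6*J)
Q(N) = N
Q(7)*(a + Z(10, 7)) = 7*(9 + (3 + 6*10)) = 7*(9 + (3 + 60)) = 7*(9 + 63) = 7*72 = 504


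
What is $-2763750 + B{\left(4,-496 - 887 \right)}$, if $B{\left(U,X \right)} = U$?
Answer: $-2763746$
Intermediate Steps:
$-2763750 + B{\left(4,-496 - 887 \right)} = -2763750 + 4 = -2763746$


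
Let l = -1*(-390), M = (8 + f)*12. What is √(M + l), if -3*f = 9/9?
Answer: √482 ≈ 21.954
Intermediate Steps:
f = -⅓ (f = -3/9 = -⅓*1 = -⅓ ≈ -0.33333)
M = 92 (M = (8 - ⅓)*12 = (23/3)*12 = 92)
l = 390
√(M + l) = √(92 + 390) = √482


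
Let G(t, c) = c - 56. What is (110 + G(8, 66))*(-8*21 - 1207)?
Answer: -165000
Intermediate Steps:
G(t, c) = -56 + c
(110 + G(8, 66))*(-8*21 - 1207) = (110 + (-56 + 66))*(-8*21 - 1207) = (110 + 10)*(-168 - 1207) = 120*(-1375) = -165000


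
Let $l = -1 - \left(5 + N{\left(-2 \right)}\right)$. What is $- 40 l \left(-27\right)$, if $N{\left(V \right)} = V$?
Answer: $-4320$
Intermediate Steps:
$l = -4$ ($l = -1 - \left(5 - 2\right) = -1 - 3 = -4$)
$- 40 l \left(-27\right) = \left(-40\right) \left(-4\right) \left(-27\right) = 160 \left(-27\right) = -4320$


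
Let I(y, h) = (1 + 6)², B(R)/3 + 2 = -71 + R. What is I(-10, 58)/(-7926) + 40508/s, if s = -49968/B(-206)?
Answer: 3732362987/5500644 ≈ 678.53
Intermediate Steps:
B(R) = -219 + 3*R (B(R) = -6 + 3*(-71 + R) = -6 + (-213 + 3*R) = -219 + 3*R)
s = 5552/93 (s = -49968/(-219 + 3*(-206)) = -49968/(-219 - 618) = -49968/(-837) = -49968*(-1/837) = 5552/93 ≈ 59.699)
I(y, h) = 49 (I(y, h) = 7² = 49)
I(-10, 58)/(-7926) + 40508/s = 49/(-7926) + 40508/(5552/93) = 49*(-1/7926) + 40508*(93/5552) = -49/7926 + 941811/1388 = 3732362987/5500644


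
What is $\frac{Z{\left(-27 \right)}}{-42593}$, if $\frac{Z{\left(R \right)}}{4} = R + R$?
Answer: $\frac{216}{42593} \approx 0.0050713$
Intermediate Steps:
$Z{\left(R \right)} = 8 R$ ($Z{\left(R \right)} = 4 \left(R + R\right) = 4 \cdot 2 R = 8 R$)
$\frac{Z{\left(-27 \right)}}{-42593} = \frac{8 \left(-27\right)}{-42593} = \left(-216\right) \left(- \frac{1}{42593}\right) = \frac{216}{42593}$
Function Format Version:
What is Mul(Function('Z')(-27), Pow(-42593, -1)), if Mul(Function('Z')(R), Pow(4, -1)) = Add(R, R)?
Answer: Rational(216, 42593) ≈ 0.0050713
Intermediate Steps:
Function('Z')(R) = Mul(8, R) (Function('Z')(R) = Mul(4, Add(R, R)) = Mul(4, Mul(2, R)) = Mul(8, R))
Mul(Function('Z')(-27), Pow(-42593, -1)) = Mul(Mul(8, -27), Pow(-42593, -1)) = Mul(-216, Rational(-1, 42593)) = Rational(216, 42593)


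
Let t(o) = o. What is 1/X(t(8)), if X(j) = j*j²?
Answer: 1/512 ≈ 0.0019531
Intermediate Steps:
X(j) = j³
1/X(t(8)) = 1/(8³) = 1/512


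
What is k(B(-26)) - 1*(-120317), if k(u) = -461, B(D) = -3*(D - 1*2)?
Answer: 119856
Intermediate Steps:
B(D) = 6 - 3*D (B(D) = -3*(D - 2) = -3*(-2 + D) = 6 - 3*D)
k(B(-26)) - 1*(-120317) = -461 - 1*(-120317) = -461 + 120317 = 119856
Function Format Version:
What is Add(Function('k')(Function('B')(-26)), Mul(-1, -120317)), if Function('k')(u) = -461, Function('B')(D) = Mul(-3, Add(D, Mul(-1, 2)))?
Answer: 119856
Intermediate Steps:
Function('B')(D) = Add(6, Mul(-3, D)) (Function('B')(D) = Mul(-3, Add(D, -2)) = Mul(-3, Add(-2, D)) = Add(6, Mul(-3, D)))
Add(Function('k')(Function('B')(-26)), Mul(-1, -120317)) = Add(-461, Mul(-1, -120317)) = Add(-461, 120317) = 119856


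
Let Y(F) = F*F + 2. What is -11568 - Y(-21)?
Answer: -12011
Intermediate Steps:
Y(F) = 2 + F² (Y(F) = F² + 2 = 2 + F²)
-11568 - Y(-21) = -11568 - (2 + (-21)²) = -11568 - (2 + 441) = -11568 - 1*443 = -11568 - 443 = -12011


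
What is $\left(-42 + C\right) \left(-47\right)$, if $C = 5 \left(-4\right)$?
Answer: $2914$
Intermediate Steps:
$C = -20$
$\left(-42 + C\right) \left(-47\right) = \left(-42 - 20\right) \left(-47\right) = \left(-62\right) \left(-47\right) = 2914$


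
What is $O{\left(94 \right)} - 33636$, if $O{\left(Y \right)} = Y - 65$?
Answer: $-33607$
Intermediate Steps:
$O{\left(Y \right)} = -65 + Y$
$O{\left(94 \right)} - 33636 = \left(-65 + 94\right) - 33636 = 29 - 33636 = -33607$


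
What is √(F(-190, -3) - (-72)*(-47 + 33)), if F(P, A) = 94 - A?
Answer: I*√911 ≈ 30.183*I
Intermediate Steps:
√(F(-190, -3) - (-72)*(-47 + 33)) = √((94 - 1*(-3)) - (-72)*(-47 + 33)) = √((94 + 3) - (-72)*(-14)) = √(97 - 1*1008) = √(97 - 1008) = √(-911) = I*√911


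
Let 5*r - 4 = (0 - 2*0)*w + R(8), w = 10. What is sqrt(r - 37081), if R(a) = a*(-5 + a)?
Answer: I*sqrt(926885)/5 ≈ 192.55*I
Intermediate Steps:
r = 28/5 (r = 4/5 + ((0 - 2*0)*10 + 8*(-5 + 8))/5 = 4/5 + ((0 + 0)*10 + 8*3)/5 = 4/5 + (0*10 + 24)/5 = 4/5 + (0 + 24)/5 = 4/5 + (1/5)*24 = 4/5 + 24/5 = 28/5 ≈ 5.6000)
sqrt(r - 37081) = sqrt(28/5 - 37081) = sqrt(-185377/5) = I*sqrt(926885)/5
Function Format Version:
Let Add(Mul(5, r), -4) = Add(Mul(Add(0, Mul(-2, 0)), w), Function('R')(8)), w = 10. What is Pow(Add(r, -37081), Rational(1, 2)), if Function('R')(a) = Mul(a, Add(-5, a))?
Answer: Mul(Rational(1, 5), I, Pow(926885, Rational(1, 2))) ≈ Mul(192.55, I)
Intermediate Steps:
r = Rational(28, 5) (r = Add(Rational(4, 5), Mul(Rational(1, 5), Add(Mul(Add(0, Mul(-2, 0)), 10), Mul(8, Add(-5, 8))))) = Add(Rational(4, 5), Mul(Rational(1, 5), Add(Mul(Add(0, 0), 10), Mul(8, 3)))) = Add(Rational(4, 5), Mul(Rational(1, 5), Add(Mul(0, 10), 24))) = Add(Rational(4, 5), Mul(Rational(1, 5), Add(0, 24))) = Add(Rational(4, 5), Mul(Rational(1, 5), 24)) = Add(Rational(4, 5), Rational(24, 5)) = Rational(28, 5) ≈ 5.6000)
Pow(Add(r, -37081), Rational(1, 2)) = Pow(Add(Rational(28, 5), -37081), Rational(1, 2)) = Pow(Rational(-185377, 5), Rational(1, 2)) = Mul(Rational(1, 5), I, Pow(926885, Rational(1, 2)))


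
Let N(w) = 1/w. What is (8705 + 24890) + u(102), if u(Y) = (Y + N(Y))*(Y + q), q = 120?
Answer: 956100/17 ≈ 56241.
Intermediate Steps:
u(Y) = (120 + Y)*(Y + 1/Y) (u(Y) = (Y + 1/Y)*(Y + 120) = (Y + 1/Y)*(120 + Y) = (120 + Y)*(Y + 1/Y))
(8705 + 24890) + u(102) = (8705 + 24890) + (1 + 102² + 120*102 + 120/102) = 33595 + (1 + 10404 + 12240 + 120*(1/102)) = 33595 + (1 + 10404 + 12240 + 20/17) = 33595 + 384985/17 = 956100/17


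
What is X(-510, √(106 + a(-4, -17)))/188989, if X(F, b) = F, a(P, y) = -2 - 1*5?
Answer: -30/11117 ≈ -0.0026986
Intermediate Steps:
a(P, y) = -7 (a(P, y) = -2 - 5 = -7)
X(-510, √(106 + a(-4, -17)))/188989 = -510/188989 = -510*1/188989 = -30/11117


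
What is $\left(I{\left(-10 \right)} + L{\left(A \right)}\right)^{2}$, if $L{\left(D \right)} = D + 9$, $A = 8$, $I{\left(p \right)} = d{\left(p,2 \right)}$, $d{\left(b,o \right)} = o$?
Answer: $361$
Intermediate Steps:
$I{\left(p \right)} = 2$
$L{\left(D \right)} = 9 + D$
$\left(I{\left(-10 \right)} + L{\left(A \right)}\right)^{2} = \left(2 + \left(9 + 8\right)\right)^{2} = \left(2 + 17\right)^{2} = 19^{2} = 361$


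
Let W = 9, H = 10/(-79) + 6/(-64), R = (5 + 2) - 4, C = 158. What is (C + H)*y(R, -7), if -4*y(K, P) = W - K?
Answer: -1196601/5056 ≈ -236.67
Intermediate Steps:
R = 3 (R = 7 - 4 = 3)
H = -557/2528 (H = 10*(-1/79) + 6*(-1/64) = -10/79 - 3/32 = -557/2528 ≈ -0.22033)
y(K, P) = -9/4 + K/4 (y(K, P) = -(9 - K)/4 = -9/4 + K/4)
(C + H)*y(R, -7) = (158 - 557/2528)*(-9/4 + (¼)*3) = 398867*(-9/4 + ¾)/2528 = (398867/2528)*(-3/2) = -1196601/5056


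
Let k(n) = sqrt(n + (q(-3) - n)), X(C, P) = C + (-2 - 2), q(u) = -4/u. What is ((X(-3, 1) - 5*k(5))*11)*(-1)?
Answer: 77 + 110*sqrt(3)/3 ≈ 140.51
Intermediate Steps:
X(C, P) = -4 + C (X(C, P) = C - 4 = -4 + C)
k(n) = 2*sqrt(3)/3 (k(n) = sqrt(n + (-4/(-3) - n)) = sqrt(n + (-4*(-1/3) - n)) = sqrt(n + (4/3 - n)) = sqrt(4/3) = 2*sqrt(3)/3)
((X(-3, 1) - 5*k(5))*11)*(-1) = (((-4 - 3) - 10*sqrt(3)/3)*11)*(-1) = ((-7 - 10*sqrt(3)/3)*11)*(-1) = (-77 - 110*sqrt(3)/3)*(-1) = 77 + 110*sqrt(3)/3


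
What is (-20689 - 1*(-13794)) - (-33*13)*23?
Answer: 2972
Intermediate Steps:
(-20689 - 1*(-13794)) - (-33*13)*23 = (-20689 + 13794) - (-429)*23 = -6895 - 1*(-9867) = -6895 + 9867 = 2972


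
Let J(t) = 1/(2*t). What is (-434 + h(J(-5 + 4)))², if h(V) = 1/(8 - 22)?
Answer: 36929929/196 ≈ 1.8842e+5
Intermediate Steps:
J(t) = 1/(2*t)
h(V) = -1/14 (h(V) = 1/(-14) = -1/14)
(-434 + h(J(-5 + 4)))² = (-434 - 1/14)² = (-6077/14)² = 36929929/196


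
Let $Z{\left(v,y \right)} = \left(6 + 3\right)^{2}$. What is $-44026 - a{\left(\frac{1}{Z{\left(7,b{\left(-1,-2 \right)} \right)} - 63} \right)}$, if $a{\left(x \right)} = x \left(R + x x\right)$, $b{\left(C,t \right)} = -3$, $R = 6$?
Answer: $- \frac{256761577}{5832} \approx -44026.0$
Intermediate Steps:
$Z{\left(v,y \right)} = 81$ ($Z{\left(v,y \right)} = 9^{2} = 81$)
$a{\left(x \right)} = x \left(6 + x^{2}\right)$ ($a{\left(x \right)} = x \left(6 + x x\right) = x \left(6 + x^{2}\right)$)
$-44026 - a{\left(\frac{1}{Z{\left(7,b{\left(-1,-2 \right)} \right)} - 63} \right)} = -44026 - \frac{6 + \left(\frac{1}{81 - 63}\right)^{2}}{81 - 63} = -44026 - \frac{6 + \left(\frac{1}{18}\right)^{2}}{18} = -44026 - \frac{6 + \frac{1}{324}}{18} = -44026 - \frac{1}{18} \cdot \frac{1945}{324} = -44026 - \frac{1945}{5832} = - \frac{256761577}{5832}$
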